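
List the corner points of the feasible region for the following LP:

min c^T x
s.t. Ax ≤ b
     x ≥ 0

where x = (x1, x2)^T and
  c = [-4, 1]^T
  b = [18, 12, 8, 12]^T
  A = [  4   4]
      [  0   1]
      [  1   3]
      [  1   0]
Each vertex is the intersection of two constraint boundaries that also satisfies all remaining constraints:
  x1 = 0 and x2 = 0 → (0, 0)
  4x1 + 4x2 = 18 and x2 = 0 → (4.5, 0)
  4x1 + 4x2 = 18 and x1 + 3x2 = 8 → (2.75, 1.75)
  x1 + 3x2 = 8 and x1 = 0 → (0, 2.667)

Vertices: (0, 0), (4.5, 0), (2.75, 1.75), (0, 2.667)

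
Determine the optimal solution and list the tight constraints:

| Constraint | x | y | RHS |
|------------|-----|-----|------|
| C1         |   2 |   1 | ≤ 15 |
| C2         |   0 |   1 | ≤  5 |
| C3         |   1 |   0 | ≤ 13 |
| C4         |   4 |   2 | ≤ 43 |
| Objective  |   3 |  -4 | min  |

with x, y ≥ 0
Optimal: x = 0, y = 5
Slack at optimum:
  C1: slack = 10
  C2: slack = 0 (binding)
  C3: slack = 13
  C4: slack = 33
  x ≥ 0: x = 0 (binding)
  y ≥ 0: y = 5
Binding constraints: C2, x ≥ 0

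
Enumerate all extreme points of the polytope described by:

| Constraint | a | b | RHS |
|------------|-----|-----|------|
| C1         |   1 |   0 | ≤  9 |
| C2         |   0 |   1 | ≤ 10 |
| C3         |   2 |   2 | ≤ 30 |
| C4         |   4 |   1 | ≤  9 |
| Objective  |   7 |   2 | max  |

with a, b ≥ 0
Each vertex is the intersection of two constraint boundaries that also satisfies all remaining constraints:
  a = 0 and b = 0 → (0, 0)
  4a + b = 9 and b = 0 → (2.25, 0)
  4a + b = 9 and a = 0 → (0, 9)

Vertices: (0, 0), (2.25, 0), (0, 9)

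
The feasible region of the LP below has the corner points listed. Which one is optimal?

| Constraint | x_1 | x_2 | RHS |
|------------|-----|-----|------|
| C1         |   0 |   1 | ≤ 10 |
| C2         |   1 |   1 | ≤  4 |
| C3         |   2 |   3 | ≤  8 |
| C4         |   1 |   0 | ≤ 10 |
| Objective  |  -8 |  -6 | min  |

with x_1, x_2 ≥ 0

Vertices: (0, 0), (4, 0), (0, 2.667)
(4, 0) with z = -32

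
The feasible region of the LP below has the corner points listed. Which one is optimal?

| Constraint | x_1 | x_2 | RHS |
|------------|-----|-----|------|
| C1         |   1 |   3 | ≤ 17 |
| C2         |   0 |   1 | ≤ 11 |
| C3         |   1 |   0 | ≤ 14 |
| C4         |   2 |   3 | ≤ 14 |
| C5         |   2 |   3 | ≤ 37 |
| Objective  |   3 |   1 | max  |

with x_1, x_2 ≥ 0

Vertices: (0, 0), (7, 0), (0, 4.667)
(7, 0) with z = 21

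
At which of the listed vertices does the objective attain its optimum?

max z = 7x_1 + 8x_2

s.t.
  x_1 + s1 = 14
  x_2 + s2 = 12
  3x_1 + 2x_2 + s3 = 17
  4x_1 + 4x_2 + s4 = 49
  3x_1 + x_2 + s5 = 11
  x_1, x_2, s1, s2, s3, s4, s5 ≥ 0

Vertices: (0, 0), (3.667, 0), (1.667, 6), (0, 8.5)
Evaluating z = 7x_1 + 8x_2 at each vertex:
  (0, 0): z = 0
  (3.667, 0): z = 25.67
  (1.667, 6): z = 59.67
  (0, 8.5): z = 68

The largest value is z = 68, attained at (0, 8.5).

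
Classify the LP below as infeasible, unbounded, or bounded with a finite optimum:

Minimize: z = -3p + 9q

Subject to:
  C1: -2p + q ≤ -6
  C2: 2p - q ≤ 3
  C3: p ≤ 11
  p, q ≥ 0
C2 requires 2p - q ≤ 3, while C1 (-2p + q ≤ -6) is equivalent to 2p - q ≥ 6. Together they would need 6 ≤ 2p - q ≤ 3, which is impossible since 6 > 3. No point satisfies all constraints.

Infeasible: no point satisfies all constraints simultaneously.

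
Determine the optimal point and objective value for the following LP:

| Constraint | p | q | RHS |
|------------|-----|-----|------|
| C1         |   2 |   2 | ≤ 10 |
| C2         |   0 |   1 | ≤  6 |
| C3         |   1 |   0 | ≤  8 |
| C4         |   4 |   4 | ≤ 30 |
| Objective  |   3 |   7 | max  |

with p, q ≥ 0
Each vertex is the intersection of two constraint boundaries that also satisfies all remaining constraints:
  p = 0 and q = 0 → (0, 0)
  2p + 2q = 10 and q = 0 → (5, 0)
  2p + 2q = 10 and p = 0 → (0, 5)

Evaluating z = 3p + 7q at each vertex:
  (0, 0): z = 0
  (5, 0): z = 15
  (0, 5): z = 35

The maximum is at (0, 5) with z = 35.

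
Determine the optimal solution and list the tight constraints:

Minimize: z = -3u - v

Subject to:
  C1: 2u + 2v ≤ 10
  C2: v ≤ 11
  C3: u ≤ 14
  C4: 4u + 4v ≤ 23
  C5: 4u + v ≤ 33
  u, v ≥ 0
Optimal: u = 5, v = 0
Binding: C1, v ≥ 0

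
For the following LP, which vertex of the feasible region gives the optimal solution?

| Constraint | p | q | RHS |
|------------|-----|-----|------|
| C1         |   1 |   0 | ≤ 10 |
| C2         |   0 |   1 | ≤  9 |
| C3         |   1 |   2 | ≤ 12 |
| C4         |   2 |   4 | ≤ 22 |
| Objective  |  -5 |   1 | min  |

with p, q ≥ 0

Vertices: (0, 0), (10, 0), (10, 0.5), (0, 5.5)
Evaluating z = -5p + q at each vertex:
  (0, 0): z = 0
  (10, 0): z = -50
  (10, 0.5): z = -49.5
  (0, 5.5): z = 5.5

The smallest value is z = -50, attained at (10, 0).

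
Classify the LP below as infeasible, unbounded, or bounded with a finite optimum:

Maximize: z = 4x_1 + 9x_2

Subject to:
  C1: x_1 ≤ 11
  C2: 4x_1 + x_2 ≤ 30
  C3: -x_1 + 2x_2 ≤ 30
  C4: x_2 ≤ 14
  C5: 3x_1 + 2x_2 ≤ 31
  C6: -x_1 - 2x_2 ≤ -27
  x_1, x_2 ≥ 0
The point (1, 14) satisfies every constraint, so the LP is feasible; the constraints give x_1 ≤ 11 and x_2 ≤ 14, which with x_1, x_2 ≥ 0 keep the feasible region inside a bounded box. A feasible, bounded LP attains a finite optimum at a vertex.

Evaluating z = 4x_1 + 9x_2 at each vertex:
  (2, 12.5): z = 120.5
  (1, 14): z = 130
  (0, 14): z = 126
  (0, 13.5): z = 121.5

Feasible with finite optimum z* = 130 at (1, 14).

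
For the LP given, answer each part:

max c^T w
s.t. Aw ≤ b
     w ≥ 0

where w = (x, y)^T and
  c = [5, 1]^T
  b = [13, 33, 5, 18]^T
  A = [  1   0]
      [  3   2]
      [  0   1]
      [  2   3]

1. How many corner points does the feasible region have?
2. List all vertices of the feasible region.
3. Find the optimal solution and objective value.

1. 4
2. (0, 0), (9, 0), (1.5, 5), (0, 5)
3. x = 9, y = 0, z = 45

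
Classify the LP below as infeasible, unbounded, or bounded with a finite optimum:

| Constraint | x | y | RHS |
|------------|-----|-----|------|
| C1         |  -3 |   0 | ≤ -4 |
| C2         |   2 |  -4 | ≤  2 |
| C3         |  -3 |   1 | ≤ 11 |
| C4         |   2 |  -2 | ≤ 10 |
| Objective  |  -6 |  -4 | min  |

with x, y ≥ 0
Feasible point: (2, 1) satisfies every constraint, so the LP is feasible.
Direction d = (1, 1): for each constraint row a, a·d ≤ 0 —
  (-3)(1) + (0)(1) = -3 ≤ 0
  (2)(1) + (-4)(1) = -2 ≤ 0
  (-3)(1) + (1)(1) = -2 ≤ 0
  (2)(1) + (-2)(1) = 0 ≤ 0
and d ≥ 0, so (2, 1) + t·d stays feasible for every t ≥ 0. Along this ray z = -6x - 4y changes by -10 per unit t, so z → −∞.

Unbounded: there is a feasible ray along which z → −∞.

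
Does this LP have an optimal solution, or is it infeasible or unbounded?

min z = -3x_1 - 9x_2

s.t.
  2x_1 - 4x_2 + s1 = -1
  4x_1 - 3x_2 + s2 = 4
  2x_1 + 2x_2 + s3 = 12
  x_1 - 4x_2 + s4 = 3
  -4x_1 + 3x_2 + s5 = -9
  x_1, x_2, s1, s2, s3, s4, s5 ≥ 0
The row 4x_1 - 3x_2 + s2 = 4 with s2 ≥ 0 requires 4x_1 - 3x_2 ≤ 4, while the row -4x_1 + 3x_2 + s5 = -9 with s5 ≥ 0 is equivalent to 4x_1 - 3x_2 ≥ 9. Together they would need 9 ≤ 4x_1 - 3x_2 ≤ 4, which is impossible since 9 > 4. No point satisfies all constraints.

Infeasible — the constraint set is empty.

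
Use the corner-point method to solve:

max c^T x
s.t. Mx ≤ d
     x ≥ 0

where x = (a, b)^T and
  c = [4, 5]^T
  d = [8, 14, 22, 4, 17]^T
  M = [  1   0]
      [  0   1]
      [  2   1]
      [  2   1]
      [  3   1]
a = 0, b = 4, z = 20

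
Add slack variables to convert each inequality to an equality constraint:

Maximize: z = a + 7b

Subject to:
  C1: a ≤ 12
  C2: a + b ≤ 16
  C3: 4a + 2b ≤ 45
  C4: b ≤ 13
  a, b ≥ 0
max z = a + 7b

s.t.
  a + s1 = 12
  a + b + s2 = 16
  4a + 2b + s3 = 45
  b + s4 = 13
  a, b, s1, s2, s3, s4 ≥ 0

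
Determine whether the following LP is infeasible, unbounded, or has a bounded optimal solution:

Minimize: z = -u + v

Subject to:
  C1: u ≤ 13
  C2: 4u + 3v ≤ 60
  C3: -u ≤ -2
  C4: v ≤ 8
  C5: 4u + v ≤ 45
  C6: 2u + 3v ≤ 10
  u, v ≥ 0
The point (5, 0) satisfies every constraint, so the LP is feasible; the constraints give u ≤ 13 and v ≤ 8, which with u, v ≥ 0 keep the feasible region inside a bounded box. A feasible, bounded LP attains a finite optimum at a vertex.

Bounded optimum: z* = -5 at (5, 0).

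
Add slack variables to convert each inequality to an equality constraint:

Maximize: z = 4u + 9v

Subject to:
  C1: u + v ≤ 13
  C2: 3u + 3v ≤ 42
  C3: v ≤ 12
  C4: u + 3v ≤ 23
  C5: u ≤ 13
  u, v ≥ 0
max z = 4u + 9v

s.t.
  u + v + s1 = 13
  3u + 3v + s2 = 42
  v + s3 = 12
  u + 3v + s4 = 23
  u + s5 = 13
  u, v, s1, s2, s3, s4, s5 ≥ 0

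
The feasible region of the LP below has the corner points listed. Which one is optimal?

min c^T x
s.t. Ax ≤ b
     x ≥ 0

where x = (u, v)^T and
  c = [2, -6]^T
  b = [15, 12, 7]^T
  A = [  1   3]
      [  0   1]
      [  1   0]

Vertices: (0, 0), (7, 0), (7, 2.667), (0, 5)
Evaluating z = 2u - 6v at each vertex:
  (0, 0): z = 0
  (7, 0): z = 14
  (7, 2.667): z = -2
  (0, 5): z = -30

The smallest value is z = -30, attained at (0, 5).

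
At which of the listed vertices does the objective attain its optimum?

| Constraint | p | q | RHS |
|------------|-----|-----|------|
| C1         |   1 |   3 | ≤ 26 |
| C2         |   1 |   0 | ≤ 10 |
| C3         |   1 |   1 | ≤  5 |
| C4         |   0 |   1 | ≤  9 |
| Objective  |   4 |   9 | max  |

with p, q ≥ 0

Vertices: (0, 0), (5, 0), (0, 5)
(0, 5) with z = 45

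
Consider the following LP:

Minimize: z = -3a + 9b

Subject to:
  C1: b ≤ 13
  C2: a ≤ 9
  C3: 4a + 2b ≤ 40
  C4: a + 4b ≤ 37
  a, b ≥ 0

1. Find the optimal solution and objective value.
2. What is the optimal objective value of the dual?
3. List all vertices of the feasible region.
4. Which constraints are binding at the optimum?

1. a = 9, b = 0, z = -27
2. -27 (by strong duality, equal to the primal optimum)
3. (0, 0), (9, 0), (9, 2), (6.143, 7.714), (0, 9.25)
4. C2, b ≥ 0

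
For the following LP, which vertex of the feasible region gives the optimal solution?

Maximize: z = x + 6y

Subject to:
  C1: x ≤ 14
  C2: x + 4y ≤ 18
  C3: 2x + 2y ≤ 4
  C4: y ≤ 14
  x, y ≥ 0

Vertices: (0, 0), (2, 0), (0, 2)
(0, 2) with z = 12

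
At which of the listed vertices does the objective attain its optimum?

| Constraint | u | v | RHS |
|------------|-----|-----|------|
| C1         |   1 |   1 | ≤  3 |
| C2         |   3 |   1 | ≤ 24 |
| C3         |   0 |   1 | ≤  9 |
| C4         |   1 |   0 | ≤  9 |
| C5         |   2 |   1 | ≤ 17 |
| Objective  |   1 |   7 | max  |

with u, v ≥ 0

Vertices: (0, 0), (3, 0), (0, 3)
Evaluating z = u + 7v at each vertex:
  (0, 0): z = 0
  (3, 0): z = 3
  (0, 3): z = 21

The largest value is z = 21, attained at (0, 3).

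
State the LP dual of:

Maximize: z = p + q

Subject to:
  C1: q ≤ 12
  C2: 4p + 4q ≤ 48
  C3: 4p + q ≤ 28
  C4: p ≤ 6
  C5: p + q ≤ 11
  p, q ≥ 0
Minimize: z = 12y1 + 48y2 + 28y3 + 6y4 + 11y5

Subject to:
  C1: -4y2 - 4y3 - y4 - y5 ≤ -1
  C2: -y1 - 4y2 - y3 - y5 ≤ -1
  y1, y2, y3, y4, y5 ≥ 0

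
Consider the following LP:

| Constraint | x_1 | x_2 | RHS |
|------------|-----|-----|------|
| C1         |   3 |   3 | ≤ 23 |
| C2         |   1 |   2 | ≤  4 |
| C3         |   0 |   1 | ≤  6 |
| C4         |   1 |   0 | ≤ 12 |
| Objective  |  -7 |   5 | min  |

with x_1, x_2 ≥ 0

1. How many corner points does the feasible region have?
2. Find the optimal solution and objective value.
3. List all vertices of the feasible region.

1. 3
2. x_1 = 4, x_2 = 0, z = -28
3. (0, 0), (4, 0), (0, 2)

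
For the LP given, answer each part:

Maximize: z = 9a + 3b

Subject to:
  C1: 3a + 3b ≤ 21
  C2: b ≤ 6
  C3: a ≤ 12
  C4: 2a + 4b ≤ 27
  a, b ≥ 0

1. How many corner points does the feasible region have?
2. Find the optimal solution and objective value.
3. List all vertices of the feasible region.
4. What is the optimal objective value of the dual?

1. 4
2. a = 7, b = 0, z = 63
3. (0, 0), (7, 0), (1, 6), (0, 6)
4. 63 (by strong duality, equal to the primal optimum)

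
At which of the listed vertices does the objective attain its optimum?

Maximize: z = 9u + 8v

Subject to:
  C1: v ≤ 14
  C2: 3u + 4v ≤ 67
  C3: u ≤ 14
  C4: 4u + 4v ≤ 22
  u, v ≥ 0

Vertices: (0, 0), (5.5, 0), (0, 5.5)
Evaluating z = 9u + 8v at each vertex:
  (0, 0): z = 0
  (5.5, 0): z = 49.5
  (0, 5.5): z = 44

The largest value is z = 49.5, attained at (5.5, 0).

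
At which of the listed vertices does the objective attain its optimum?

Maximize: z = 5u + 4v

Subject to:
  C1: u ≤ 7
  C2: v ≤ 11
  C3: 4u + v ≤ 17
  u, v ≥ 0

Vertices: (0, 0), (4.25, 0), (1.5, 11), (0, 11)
Evaluating z = 5u + 4v at each vertex:
  (0, 0): z = 0
  (4.25, 0): z = 21.25
  (1.5, 11): z = 51.5
  (0, 11): z = 44

The largest value is z = 51.5, attained at (1.5, 11).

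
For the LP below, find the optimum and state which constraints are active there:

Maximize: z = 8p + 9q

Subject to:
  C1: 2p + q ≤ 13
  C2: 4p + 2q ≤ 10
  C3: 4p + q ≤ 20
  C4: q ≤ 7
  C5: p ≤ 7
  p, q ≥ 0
Optimal: p = 0, q = 5
Binding: C2, p ≥ 0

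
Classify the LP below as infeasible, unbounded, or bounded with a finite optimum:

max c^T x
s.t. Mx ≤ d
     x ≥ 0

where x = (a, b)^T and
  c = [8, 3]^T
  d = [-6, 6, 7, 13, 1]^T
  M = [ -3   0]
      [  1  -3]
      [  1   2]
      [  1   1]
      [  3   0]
One constraint requires 3a ≤ 1, while the constraint -3a ≤ -6 is equivalent to 3a ≥ 6. Together they would need 6 ≤ 3a ≤ 1, which is impossible since 6 > 1. No point satisfies all constraints.

Infeasible — the constraint set is empty.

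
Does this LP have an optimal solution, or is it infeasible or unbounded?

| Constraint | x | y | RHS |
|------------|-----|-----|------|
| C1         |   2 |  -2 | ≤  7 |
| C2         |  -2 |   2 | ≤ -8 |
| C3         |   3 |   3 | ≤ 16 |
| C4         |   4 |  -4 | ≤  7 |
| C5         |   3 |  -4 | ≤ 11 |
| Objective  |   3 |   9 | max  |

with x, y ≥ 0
C1 requires 2x - 2y ≤ 7, while C2 (-2x + 2y ≤ -8) is equivalent to 2x - 2y ≥ 8. Together they would need 8 ≤ 2x - 2y ≤ 7, which is impossible since 8 > 7. No point satisfies all constraints.

The feasible region is empty; the LP is infeasible.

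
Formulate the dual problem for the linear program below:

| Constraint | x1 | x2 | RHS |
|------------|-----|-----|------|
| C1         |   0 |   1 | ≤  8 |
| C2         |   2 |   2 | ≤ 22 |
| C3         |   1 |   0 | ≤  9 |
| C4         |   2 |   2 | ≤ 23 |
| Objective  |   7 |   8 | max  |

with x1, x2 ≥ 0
Minimize: z = 8y1 + 22y2 + 9y3 + 23y4

Subject to:
  C1: -2y2 - y3 - 2y4 ≤ -7
  C2: -y1 - 2y2 - 2y4 ≤ -8
  y1, y2, y3, y4 ≥ 0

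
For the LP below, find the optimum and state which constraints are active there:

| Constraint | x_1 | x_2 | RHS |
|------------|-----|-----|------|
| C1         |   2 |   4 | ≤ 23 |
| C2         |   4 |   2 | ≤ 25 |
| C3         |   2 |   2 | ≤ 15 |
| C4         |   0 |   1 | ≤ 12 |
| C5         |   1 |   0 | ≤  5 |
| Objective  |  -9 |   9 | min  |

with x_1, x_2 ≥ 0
Optimal: x_1 = 5, x_2 = 0
Binding: C5, x_2 ≥ 0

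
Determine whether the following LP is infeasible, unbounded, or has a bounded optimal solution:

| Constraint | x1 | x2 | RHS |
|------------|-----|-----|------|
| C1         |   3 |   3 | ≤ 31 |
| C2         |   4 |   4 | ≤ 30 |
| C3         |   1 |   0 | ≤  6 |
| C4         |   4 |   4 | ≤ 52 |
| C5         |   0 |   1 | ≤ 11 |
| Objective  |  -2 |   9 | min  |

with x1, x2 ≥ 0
The point (6, 0) satisfies every constraint, so the LP is feasible; the constraints give x1 ≤ 6 and x2 ≤ 11, which with x1, x2 ≥ 0 keep the feasible region inside a bounded box. A feasible, bounded LP attains a finite optimum at a vertex.

Evaluating z = -2x1 + 9x2 at each vertex:
  (0, 0): z = 0
  (6, 0): z = -12
  (6, 1.5): z = 1.5
  (0, 7.5): z = 67.5

The LP has an optimal solution: (6, 0) with z = -12.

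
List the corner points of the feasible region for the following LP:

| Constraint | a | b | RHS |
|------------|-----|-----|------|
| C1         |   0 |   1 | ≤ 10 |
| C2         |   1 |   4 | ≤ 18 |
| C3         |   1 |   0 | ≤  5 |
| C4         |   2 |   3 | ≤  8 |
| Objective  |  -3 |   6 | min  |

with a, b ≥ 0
Each vertex is the intersection of two constraint boundaries that also satisfies all remaining constraints:
  a = 0 and b = 0 → (0, 0)
  2a + 3b = 8 and b = 0 → (4, 0)
  2a + 3b = 8 and a = 0 → (0, 2.667)

Vertices: (0, 0), (4, 0), (0, 2.667)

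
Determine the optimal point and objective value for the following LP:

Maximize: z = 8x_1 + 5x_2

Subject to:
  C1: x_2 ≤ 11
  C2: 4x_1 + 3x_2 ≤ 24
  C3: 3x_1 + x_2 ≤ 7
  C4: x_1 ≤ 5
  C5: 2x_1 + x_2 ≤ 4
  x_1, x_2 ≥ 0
Each vertex is the intersection of two constraint boundaries that also satisfies all remaining constraints:
  x_1 = 0 and x_2 = 0 → (0, 0)
  2x_1 + x_2 = 4 and x_2 = 0 → (2, 0)
  2x_1 + x_2 = 4 and x_1 = 0 → (0, 4)

Evaluating z = 8x_1 + 5x_2 at each vertex:
  (0, 0): z = 0
  (2, 0): z = 16
  (0, 4): z = 20

The maximum is at (0, 4) with z = 20.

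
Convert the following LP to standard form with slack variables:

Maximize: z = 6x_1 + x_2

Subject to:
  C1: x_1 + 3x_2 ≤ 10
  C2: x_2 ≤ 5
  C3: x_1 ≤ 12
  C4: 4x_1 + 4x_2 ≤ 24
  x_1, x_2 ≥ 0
max z = 6x_1 + x_2

s.t.
  x_1 + 3x_2 + s1 = 10
  x_2 + s2 = 5
  x_1 + s3 = 12
  4x_1 + 4x_2 + s4 = 24
  x_1, x_2, s1, s2, s3, s4 ≥ 0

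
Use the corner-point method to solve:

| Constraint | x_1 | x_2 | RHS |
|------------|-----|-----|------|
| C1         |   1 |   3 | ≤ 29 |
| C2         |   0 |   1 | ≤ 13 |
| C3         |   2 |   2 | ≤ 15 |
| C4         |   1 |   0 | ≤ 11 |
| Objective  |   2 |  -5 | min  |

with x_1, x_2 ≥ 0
x_1 = 0, x_2 = 7.5, z = -37.5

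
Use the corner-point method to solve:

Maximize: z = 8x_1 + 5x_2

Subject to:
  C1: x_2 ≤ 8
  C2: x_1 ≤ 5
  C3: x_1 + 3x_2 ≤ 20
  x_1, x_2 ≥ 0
Each vertex is the intersection of two constraint boundaries that also satisfies all remaining constraints:
  x_1 = 0 and x_2 = 0 → (0, 0)
  x_1 = 5 and x_2 = 0 → (5, 0)
  x_1 = 5 and x_1 + 3x_2 = 20 → (5, 5)
  x_1 + 3x_2 = 20 and x_1 = 0 → (0, 6.667)

Evaluating z = 8x_1 + 5x_2 at each vertex:
  (0, 0): z = 0
  (5, 0): z = 40
  (5, 5): z = 65
  (0, 6.667): z = 33.33

The maximum is at (5, 5) with z = 65.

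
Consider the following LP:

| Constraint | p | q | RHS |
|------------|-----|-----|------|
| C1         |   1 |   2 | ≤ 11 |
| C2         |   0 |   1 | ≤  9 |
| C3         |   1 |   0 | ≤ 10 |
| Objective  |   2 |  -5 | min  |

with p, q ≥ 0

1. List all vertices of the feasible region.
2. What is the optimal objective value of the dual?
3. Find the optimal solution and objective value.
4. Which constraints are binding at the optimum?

1. (0, 0), (10, 0), (10, 0.5), (0, 5.5)
2. -27.5 (by strong duality, equal to the primal optimum)
3. p = 0, q = 5.5, z = -27.5
4. C1, p ≥ 0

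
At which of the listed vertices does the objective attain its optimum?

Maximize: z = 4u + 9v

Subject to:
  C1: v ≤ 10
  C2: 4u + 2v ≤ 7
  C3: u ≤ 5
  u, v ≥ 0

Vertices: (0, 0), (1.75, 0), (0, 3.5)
Evaluating z = 4u + 9v at each vertex:
  (0, 0): z = 0
  (1.75, 0): z = 7
  (0, 3.5): z = 31.5

The largest value is z = 31.5, attained at (0, 3.5).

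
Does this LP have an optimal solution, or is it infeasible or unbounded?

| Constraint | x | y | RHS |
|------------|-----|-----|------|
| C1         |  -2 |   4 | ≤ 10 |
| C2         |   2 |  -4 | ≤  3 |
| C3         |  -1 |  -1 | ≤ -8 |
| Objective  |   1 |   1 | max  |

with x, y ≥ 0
Feasible point: (4, 4) satisfies every constraint, so the LP is feasible.
Direction d = (2, 1): for each constraint row a, a·d ≤ 0 —
  (-2)(2) + (4)(1) = 0 ≤ 0
  (2)(2) + (-4)(1) = 0 ≤ 0
  (-1)(2) + (-1)(1) = -3 ≤ 0
and d ≥ 0, so (4, 4) + t·d stays feasible for every t ≥ 0. Along this ray z = x + y changes by 3 per unit t, so z → +∞.

Unbounded: there is a feasible ray along which z → +∞.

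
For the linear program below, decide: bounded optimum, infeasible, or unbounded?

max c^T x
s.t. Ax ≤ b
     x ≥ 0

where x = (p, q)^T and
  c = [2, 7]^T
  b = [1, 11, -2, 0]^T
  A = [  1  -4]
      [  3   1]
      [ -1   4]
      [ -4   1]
One constraint requires p - 4q ≤ 1, while the constraint -p + 4q ≤ -2 is equivalent to p - 4q ≥ 2. Together they would need 2 ≤ p - 4q ≤ 1, which is impossible since 2 > 1. No point satisfies all constraints.

Infeasible: no point satisfies all constraints simultaneously.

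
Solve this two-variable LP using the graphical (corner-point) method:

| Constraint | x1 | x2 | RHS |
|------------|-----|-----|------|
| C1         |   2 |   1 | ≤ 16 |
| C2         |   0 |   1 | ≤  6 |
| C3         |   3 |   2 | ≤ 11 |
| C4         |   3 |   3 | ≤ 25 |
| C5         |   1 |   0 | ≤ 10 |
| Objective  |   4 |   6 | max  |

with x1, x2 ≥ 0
Each vertex is the intersection of two constraint boundaries that also satisfies all remaining constraints:
  x1 = 0 and x2 = 0 → (0, 0)
  3x1 + 2x2 = 11 and x2 = 0 → (3.667, 0)
  3x1 + 2x2 = 11 and x1 = 0 → (0, 5.5)

Evaluating z = 4x1 + 6x2 at each vertex:
  (0, 0): z = 0
  (3.667, 0): z = 14.67
  (0, 5.5): z = 33

The maximum is at (0, 5.5) with z = 33.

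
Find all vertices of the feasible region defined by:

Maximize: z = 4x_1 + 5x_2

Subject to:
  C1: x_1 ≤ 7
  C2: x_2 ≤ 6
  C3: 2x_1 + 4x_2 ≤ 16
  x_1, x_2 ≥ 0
Each vertex is the intersection of two constraint boundaries that also satisfies all remaining constraints:
  x_1 = 0 and x_2 = 0 → (0, 0)
  x_1 = 7 and x_2 = 0 → (7, 0)
  x_1 = 7 and 2x_1 + 4x_2 = 16 → (7, 0.5)
  2x_1 + 4x_2 = 16 and x_1 = 0 → (0, 4)

Vertices: (0, 0), (7, 0), (7, 0.5), (0, 4)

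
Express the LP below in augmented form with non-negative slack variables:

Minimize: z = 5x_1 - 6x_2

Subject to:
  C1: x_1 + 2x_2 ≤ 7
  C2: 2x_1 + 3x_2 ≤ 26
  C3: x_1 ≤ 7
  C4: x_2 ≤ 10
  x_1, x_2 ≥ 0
min z = 5x_1 - 6x_2

s.t.
  x_1 + 2x_2 + s1 = 7
  2x_1 + 3x_2 + s2 = 26
  x_1 + s3 = 7
  x_2 + s4 = 10
  x_1, x_2, s1, s2, s3, s4 ≥ 0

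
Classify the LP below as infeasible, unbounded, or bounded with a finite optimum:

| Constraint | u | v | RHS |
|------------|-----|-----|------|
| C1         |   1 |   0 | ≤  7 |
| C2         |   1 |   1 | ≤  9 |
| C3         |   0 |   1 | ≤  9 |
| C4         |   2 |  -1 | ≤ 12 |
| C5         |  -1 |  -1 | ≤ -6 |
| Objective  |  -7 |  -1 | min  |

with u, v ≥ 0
The point (7, 2) satisfies every constraint, so the LP is feasible; the constraints give u ≤ 7 and v ≤ 9, which with u, v ≥ 0 keep the feasible region inside a bounded box. A feasible, bounded LP attains a finite optimum at a vertex.

Bounded optimum: z* = -51 at (7, 2).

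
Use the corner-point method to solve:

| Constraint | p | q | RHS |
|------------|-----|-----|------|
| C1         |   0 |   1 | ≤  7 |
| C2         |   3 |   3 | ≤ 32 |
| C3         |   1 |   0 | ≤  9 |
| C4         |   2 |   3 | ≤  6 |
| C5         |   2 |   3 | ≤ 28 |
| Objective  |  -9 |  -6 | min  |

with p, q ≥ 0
Each vertex is the intersection of two constraint boundaries that also satisfies all remaining constraints:
  p = 0 and q = 0 → (0, 0)
  2p + 3q = 6 and q = 0 → (3, 0)
  2p + 3q = 6 and p = 0 → (0, 2)

Evaluating z = -9p - 6q at each vertex:
  (0, 0): z = 0
  (3, 0): z = -27
  (0, 2): z = -12

The minimum is at (3, 0) with z = -27.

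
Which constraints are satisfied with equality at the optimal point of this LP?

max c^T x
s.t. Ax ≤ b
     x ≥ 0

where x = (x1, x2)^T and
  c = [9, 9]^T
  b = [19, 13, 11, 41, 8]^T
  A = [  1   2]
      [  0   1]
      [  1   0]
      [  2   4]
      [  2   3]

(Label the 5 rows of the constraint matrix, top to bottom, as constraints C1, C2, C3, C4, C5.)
Optimal: x1 = 4, x2 = 0
Binding: C5, x2 ≥ 0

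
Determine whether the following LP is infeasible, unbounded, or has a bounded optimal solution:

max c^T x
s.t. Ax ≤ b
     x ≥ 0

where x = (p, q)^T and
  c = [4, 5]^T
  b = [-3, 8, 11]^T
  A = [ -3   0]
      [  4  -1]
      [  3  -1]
Feasible point: (1, 0) satisfies every constraint, so the LP is feasible.
Direction d = (0, 1): for each constraint row a, a·d ≤ 0 —
  (-3)(0) + (0)(1) = 0 ≤ 0
  (4)(0) + (-1)(1) = -1 ≤ 0
  (3)(0) + (-1)(1) = -1 ≤ 0
and d ≥ 0, so (1, 0) + t·d stays feasible for every t ≥ 0. Along this ray z = 4p + 5q changes by 5 per unit t, so z → +∞.

The LP is unbounded; z can be made arbitrarily large.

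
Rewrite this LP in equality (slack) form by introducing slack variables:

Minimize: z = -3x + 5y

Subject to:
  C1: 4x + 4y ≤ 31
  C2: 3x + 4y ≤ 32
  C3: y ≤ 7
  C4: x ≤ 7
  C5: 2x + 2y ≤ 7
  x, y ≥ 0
min z = -3x + 5y

s.t.
  4x + 4y + s1 = 31
  3x + 4y + s2 = 32
  y + s3 = 7
  x + s4 = 7
  2x + 2y + s5 = 7
  x, y, s1, s2, s3, s4, s5 ≥ 0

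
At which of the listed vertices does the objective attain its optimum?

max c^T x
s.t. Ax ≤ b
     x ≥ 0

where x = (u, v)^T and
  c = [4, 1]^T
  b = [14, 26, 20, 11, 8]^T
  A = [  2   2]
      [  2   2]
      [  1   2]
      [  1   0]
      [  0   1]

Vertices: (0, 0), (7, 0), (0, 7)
Evaluating z = 4u + v at each vertex:
  (0, 0): z = 0
  (7, 0): z = 28
  (0, 7): z = 7

The largest value is z = 28, attained at (7, 0).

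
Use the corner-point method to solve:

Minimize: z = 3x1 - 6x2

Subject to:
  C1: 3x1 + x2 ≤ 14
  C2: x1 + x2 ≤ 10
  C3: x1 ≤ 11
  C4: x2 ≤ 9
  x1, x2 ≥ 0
Each vertex is the intersection of two constraint boundaries that also satisfies all remaining constraints:
  x1 = 0 and x2 = 0 → (0, 0)
  3x1 + x2 = 14 and x2 = 0 → (4.667, 0)
  3x1 + x2 = 14 and x1 + x2 = 10 → (2, 8)
  x1 + x2 = 10 and x2 = 9 → (1, 9)
  x2 = 9 and x1 = 0 → (0, 9)

Evaluating z = 3x1 - 6x2 at each vertex:
  (0, 0): z = 0
  (4.667, 0): z = 14
  (2, 8): z = -42
  (1, 9): z = -51
  (0, 9): z = -54

The minimum is at (0, 9) with z = -54.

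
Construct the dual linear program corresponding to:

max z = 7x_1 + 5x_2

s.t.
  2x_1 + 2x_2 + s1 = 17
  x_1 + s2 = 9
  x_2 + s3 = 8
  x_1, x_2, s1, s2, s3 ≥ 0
Minimize: z = 17y1 + 9y2 + 8y3

Subject to:
  C1: -2y1 - y2 ≤ -7
  C2: -2y1 - y3 ≤ -5
  y1, y2, y3 ≥ 0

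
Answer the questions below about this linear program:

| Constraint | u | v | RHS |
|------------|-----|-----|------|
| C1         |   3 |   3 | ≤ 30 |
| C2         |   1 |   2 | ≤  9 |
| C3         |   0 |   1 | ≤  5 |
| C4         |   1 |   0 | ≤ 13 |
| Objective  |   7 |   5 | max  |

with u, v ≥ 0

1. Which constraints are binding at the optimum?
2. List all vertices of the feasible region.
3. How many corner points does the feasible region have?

1. C2, v ≥ 0
2. (0, 0), (9, 0), (0, 4.5)
3. 3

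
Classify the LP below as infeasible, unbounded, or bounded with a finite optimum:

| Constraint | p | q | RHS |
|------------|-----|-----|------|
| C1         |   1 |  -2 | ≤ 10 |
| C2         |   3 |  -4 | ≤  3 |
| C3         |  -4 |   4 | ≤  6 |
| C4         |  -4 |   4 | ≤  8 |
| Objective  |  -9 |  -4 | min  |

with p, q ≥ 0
Feasible point: (0, 0) satisfies every constraint, so the LP is feasible.
Direction d = (1, 1): for each constraint row a, a·d ≤ 0 —
  (1)(1) + (-2)(1) = -1 ≤ 0
  (3)(1) + (-4)(1) = -1 ≤ 0
  (-4)(1) + (4)(1) = 0 ≤ 0
  (-4)(1) + (4)(1) = 0 ≤ 0
and d ≥ 0, so (0, 0) + t·d stays feasible for every t ≥ 0. Along this ray z = -9p - 4q changes by -13 per unit t, so z → −∞.

Unbounded — the objective can decrease without bound over the feasible region.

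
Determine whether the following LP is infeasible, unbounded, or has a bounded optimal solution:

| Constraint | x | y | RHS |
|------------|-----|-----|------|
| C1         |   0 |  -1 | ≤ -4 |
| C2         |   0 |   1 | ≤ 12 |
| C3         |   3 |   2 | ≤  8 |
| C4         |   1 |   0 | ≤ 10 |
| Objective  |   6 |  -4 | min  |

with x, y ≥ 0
The point (0, 4) satisfies every constraint, so the LP is feasible; the constraints give x ≤ 10 and y ≤ 12, which with x, y ≥ 0 keep the feasible region inside a bounded box. A feasible, bounded LP attains a finite optimum at a vertex.

Evaluating z = 6x - 4y at each vertex:
  (0, 4): z = -16

Bounded optimum: z* = -16 at (0, 4).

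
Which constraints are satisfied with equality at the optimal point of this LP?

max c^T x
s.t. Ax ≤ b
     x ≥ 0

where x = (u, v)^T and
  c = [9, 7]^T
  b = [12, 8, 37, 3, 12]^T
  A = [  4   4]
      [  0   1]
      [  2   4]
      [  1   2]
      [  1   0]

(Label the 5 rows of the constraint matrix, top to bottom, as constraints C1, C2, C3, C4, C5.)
Optimal: u = 3, v = 0
Binding: C1, C4, v ≥ 0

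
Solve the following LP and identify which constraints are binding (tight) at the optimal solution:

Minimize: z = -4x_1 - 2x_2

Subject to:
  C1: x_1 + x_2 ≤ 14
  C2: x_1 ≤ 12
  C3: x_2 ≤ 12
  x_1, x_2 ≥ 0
Optimal: x_1 = 12, x_2 = 2
Slack at optimum:
  C1: slack = 0 (binding)
  C2: slack = 0 (binding)
  C3: slack = 10
  x_1 ≥ 0: x_1 = 12
  x_2 ≥ 0: x_2 = 2
Binding constraints: C1, C2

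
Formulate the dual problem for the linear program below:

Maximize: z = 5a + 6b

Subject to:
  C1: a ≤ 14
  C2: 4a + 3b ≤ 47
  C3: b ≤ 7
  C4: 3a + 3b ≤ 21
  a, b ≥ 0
Minimize: z = 14y1 + 47y2 + 7y3 + 21y4

Subject to:
  C1: -y1 - 4y2 - 3y4 ≤ -5
  C2: -3y2 - y3 - 3y4 ≤ -6
  y1, y2, y3, y4 ≥ 0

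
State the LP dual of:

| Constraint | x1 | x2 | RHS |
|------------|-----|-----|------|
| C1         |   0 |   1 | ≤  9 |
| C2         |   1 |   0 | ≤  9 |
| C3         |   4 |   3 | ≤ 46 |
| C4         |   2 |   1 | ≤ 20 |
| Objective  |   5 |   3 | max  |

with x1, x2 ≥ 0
Minimize: z = 9y1 + 9y2 + 46y3 + 20y4

Subject to:
  C1: -y2 - 4y3 - 2y4 ≤ -5
  C2: -y1 - 3y3 - y4 ≤ -3
  y1, y2, y3, y4 ≥ 0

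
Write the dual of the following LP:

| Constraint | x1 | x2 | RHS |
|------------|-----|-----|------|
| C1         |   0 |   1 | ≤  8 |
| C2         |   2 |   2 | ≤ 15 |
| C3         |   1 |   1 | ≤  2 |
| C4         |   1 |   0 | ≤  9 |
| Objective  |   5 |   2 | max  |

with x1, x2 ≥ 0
Minimize: z = 8y1 + 15y2 + 2y3 + 9y4

Subject to:
  C1: -2y2 - y3 - y4 ≤ -5
  C2: -y1 - 2y2 - y3 ≤ -2
  y1, y2, y3, y4 ≥ 0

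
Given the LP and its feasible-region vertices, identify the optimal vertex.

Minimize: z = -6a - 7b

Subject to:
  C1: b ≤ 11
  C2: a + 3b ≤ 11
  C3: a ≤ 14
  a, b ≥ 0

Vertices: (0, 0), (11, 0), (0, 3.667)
Evaluating z = -6a - 7b at each vertex:
  (0, 0): z = 0
  (11, 0): z = -66
  (0, 3.667): z = -25.67

The smallest value is z = -66, attained at (11, 0).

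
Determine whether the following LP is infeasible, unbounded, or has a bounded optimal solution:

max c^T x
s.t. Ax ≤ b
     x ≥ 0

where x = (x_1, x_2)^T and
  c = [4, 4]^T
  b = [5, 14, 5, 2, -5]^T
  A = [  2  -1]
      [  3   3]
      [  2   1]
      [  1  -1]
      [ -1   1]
One constraint requires x_1 - x_2 ≤ 2, while the constraint -x_1 + x_2 ≤ -5 is equivalent to x_1 - x_2 ≥ 5. Together they would need 5 ≤ x_1 - x_2 ≤ 2, which is impossible since 5 > 2. No point satisfies all constraints.

The feasible region is empty; the LP is infeasible.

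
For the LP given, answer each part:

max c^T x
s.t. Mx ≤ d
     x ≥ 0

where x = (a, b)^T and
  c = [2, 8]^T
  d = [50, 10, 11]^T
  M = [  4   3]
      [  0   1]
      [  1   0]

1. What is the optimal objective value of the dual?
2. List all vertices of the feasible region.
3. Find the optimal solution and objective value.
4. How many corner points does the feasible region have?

1. 90 (by strong duality, equal to the primal optimum)
2. (0, 0), (11, 0), (11, 2), (5, 10), (0, 10)
3. a = 5, b = 10, z = 90
4. 5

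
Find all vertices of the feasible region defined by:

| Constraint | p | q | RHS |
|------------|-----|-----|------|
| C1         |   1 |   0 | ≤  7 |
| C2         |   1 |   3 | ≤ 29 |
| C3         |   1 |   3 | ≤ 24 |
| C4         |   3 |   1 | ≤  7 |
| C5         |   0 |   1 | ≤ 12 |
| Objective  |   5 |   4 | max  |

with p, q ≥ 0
Each vertex is the intersection of two constraint boundaries that also satisfies all remaining constraints:
  p = 0 and q = 0 → (0, 0)
  3p + q = 7 and q = 0 → (2.333, 0)
  3p + q = 7 and p = 0 → (0, 7)

Vertices: (0, 0), (2.333, 0), (0, 7)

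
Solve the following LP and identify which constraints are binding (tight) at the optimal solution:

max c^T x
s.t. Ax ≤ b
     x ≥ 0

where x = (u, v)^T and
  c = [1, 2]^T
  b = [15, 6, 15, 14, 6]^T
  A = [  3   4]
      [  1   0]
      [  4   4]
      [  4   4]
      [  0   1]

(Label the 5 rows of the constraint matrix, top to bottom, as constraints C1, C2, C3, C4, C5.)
Optimal: u = 0, v = 3.5
Slack at optimum:
  C1: slack = 1
  C2: slack = 6
  C3: slack = 1
  C4: slack = 0 (binding)
  C5: slack = 2.5
  u ≥ 0: u = 0 (binding)
  v ≥ 0: v = 3.5
Binding constraints: C4, u ≥ 0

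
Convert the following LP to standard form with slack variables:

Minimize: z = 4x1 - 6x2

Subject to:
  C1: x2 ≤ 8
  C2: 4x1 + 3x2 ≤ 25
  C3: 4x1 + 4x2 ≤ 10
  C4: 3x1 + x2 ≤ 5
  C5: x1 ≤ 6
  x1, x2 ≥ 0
min z = 4x1 - 6x2

s.t.
  x2 + s1 = 8
  4x1 + 3x2 + s2 = 25
  4x1 + 4x2 + s3 = 10
  3x1 + x2 + s4 = 5
  x1 + s5 = 6
  x1, x2, s1, s2, s3, s4, s5 ≥ 0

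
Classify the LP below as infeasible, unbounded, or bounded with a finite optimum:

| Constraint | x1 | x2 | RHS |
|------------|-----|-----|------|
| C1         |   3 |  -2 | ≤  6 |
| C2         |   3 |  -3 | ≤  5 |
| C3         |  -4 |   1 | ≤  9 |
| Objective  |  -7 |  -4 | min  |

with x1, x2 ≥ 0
Feasible point: (0, 0) satisfies every constraint, so the LP is feasible.
Direction d = (2, 3): for each constraint row a, a·d ≤ 0 —
  (3)(2) + (-2)(3) = 0 ≤ 0
  (3)(2) + (-3)(3) = -3 ≤ 0
  (-4)(2) + (1)(3) = -5 ≤ 0
and d ≥ 0, so (0, 0) + t·d stays feasible for every t ≥ 0. Along this ray z = -7x1 - 4x2 changes by -26 per unit t, so z → −∞.

Unbounded: there is a feasible ray along which z → −∞.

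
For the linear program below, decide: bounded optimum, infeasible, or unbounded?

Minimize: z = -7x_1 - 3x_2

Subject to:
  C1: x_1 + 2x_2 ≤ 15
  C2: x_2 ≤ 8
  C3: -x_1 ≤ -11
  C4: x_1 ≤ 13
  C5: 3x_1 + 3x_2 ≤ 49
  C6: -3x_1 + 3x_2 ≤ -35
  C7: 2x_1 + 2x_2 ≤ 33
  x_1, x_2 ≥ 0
The point (13, 1) satisfies every constraint, so the LP is feasible; the constraints give x_1 ≤ 13 and x_2 ≤ 8, which with x_1, x_2 ≥ 0 keep the feasible region inside a bounded box. A feasible, bounded LP attains a finite optimum at a vertex.

Evaluating z = -7x_1 - 3x_2 at each vertex:
  (11.67, 0): z = -81.67
  (13, 0): z = -91
  (13, 1): z = -94
  (12.78, 1.111): z = -92.78

Feasible with finite optimum z* = -94 at (13, 1).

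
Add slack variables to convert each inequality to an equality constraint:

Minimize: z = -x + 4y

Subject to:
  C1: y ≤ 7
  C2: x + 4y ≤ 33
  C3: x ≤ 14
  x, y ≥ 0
min z = -x + 4y

s.t.
  y + s1 = 7
  x + 4y + s2 = 33
  x + s3 = 14
  x, y, s1, s2, s3 ≥ 0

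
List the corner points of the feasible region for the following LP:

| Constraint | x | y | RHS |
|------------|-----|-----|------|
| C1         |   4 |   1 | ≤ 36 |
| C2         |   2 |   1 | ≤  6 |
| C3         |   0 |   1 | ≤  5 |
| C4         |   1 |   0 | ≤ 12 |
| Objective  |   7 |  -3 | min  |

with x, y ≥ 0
Each vertex is the intersection of two constraint boundaries that also satisfies all remaining constraints:
  x = 0 and y = 0 → (0, 0)
  2x + y = 6 and y = 0 → (3, 0)
  2x + y = 6 and y = 5 → (0.5, 5)
  y = 5 and x = 0 → (0, 5)

Vertices: (0, 0), (3, 0), (0.5, 5), (0, 5)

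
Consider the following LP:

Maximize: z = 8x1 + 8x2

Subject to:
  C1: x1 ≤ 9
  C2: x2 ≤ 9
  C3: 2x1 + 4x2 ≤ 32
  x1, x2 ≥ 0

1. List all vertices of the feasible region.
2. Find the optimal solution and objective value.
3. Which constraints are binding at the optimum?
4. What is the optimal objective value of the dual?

1. (0, 0), (9, 0), (9, 3.5), (0, 8)
2. x1 = 9, x2 = 3.5, z = 100
3. C1, C3
4. 100 (by strong duality, equal to the primal optimum)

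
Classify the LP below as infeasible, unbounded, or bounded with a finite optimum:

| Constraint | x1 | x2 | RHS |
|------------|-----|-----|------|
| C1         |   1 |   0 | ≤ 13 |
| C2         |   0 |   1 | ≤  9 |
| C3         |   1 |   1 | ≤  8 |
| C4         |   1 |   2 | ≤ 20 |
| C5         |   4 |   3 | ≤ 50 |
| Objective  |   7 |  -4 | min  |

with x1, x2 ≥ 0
The point (0, 8) satisfies every constraint, so the LP is feasible; the constraints give x1 ≤ 13 and x2 ≤ 9, which with x1, x2 ≥ 0 keep the feasible region inside a bounded box. A feasible, bounded LP attains a finite optimum at a vertex.

The LP has an optimal solution: (0, 8) with z = -32.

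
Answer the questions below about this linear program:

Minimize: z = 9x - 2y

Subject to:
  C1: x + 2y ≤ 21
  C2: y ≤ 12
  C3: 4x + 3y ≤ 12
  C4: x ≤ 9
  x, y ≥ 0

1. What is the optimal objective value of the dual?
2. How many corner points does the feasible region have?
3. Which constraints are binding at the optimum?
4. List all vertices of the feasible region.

1. -8 (by strong duality, equal to the primal optimum)
2. 3
3. C3, x ≥ 0
4. (0, 0), (3, 0), (0, 4)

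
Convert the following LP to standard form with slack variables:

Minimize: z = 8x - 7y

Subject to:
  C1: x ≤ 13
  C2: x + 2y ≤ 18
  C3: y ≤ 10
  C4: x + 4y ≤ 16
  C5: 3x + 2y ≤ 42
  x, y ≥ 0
min z = 8x - 7y

s.t.
  x + s1 = 13
  x + 2y + s2 = 18
  y + s3 = 10
  x + 4y + s4 = 16
  3x + 2y + s5 = 42
  x, y, s1, s2, s3, s4, s5 ≥ 0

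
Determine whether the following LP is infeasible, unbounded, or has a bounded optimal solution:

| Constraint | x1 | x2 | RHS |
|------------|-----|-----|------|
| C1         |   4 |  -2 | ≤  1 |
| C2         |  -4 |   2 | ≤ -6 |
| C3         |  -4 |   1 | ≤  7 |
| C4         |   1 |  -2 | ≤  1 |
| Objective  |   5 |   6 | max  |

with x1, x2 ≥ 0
C1 requires 4x1 - 2x2 ≤ 1, while C2 (-4x1 + 2x2 ≤ -6) is equivalent to 4x1 - 2x2 ≥ 6. Together they would need 6 ≤ 4x1 - 2x2 ≤ 1, which is impossible since 6 > 1. No point satisfies all constraints.

Infeasible — the constraint set is empty.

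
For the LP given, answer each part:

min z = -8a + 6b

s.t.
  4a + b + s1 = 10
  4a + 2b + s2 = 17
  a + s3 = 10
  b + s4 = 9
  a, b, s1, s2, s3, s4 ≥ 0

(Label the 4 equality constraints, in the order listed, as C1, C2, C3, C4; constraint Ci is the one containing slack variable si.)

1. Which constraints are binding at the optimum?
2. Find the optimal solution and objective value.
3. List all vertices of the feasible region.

1. C1, b ≥ 0
2. a = 2.5, b = 0, z = -20
3. (0, 0), (2.5, 0), (0.75, 7), (0, 8.5)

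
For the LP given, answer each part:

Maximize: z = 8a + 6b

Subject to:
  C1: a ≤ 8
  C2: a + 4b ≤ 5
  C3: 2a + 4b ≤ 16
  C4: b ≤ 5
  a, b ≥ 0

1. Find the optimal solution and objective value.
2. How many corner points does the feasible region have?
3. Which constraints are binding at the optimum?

1. a = 5, b = 0, z = 40
2. 3
3. C2, b ≥ 0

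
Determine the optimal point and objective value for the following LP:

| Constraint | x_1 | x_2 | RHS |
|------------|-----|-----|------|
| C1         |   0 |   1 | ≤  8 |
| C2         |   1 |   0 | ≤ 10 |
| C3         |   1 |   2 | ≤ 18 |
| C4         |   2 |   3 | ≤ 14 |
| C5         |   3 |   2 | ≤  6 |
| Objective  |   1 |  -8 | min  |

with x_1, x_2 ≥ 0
x_1 = 0, x_2 = 3, z = -24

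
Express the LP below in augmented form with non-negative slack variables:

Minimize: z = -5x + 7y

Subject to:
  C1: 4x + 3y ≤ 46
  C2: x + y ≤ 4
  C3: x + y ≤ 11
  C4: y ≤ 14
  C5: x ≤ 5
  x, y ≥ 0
min z = -5x + 7y

s.t.
  4x + 3y + s1 = 46
  x + y + s2 = 4
  x + y + s3 = 11
  y + s4 = 14
  x + s5 = 5
  x, y, s1, s2, s3, s4, s5 ≥ 0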